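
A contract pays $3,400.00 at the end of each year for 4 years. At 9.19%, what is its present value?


Formula: PV = PMT * (1 - (1+r)^(-n)) / r
Discount factor: (1 + 0.0919)^(-4) = 0.703507
Bracket: 1 - 0.703507 = 0.296493
PV = $3,400.00 * 0.296493 / 0.0919 = $10,969.27

$10,969.27


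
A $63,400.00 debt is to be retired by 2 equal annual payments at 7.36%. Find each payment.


Formula: PMT = PV * r / (1 - (1+r)^(-n))
Denominator: 1 - (1 + 0.0736)^(-2) = 0.132409
Numerator: $63,400.00 * 0.0736 = 4666.24
PMT = 4666.24 / 0.132409 = $35,241.09

$35,241.09


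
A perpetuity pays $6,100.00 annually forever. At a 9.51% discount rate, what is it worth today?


Formula: PV = C / r
Substituting: PV = $6,100.00 / 0.0951
PV = $64,143.01

$64,143.01


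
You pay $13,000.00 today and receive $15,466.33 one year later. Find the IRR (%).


Formula: IRR = C1/C0 - 1
Substituting: IRR = $15,466.33 / $13,000.00 - 1
Ratio: 1.189718 - 1 = 0.189718
IRR = 18.9718%

18.9718%


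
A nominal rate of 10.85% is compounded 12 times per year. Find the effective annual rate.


Formula: EAR = (1 + r/m)^m - 1
Period rate: r/m = 0.1085 / 12 = 0.009042
Compounding: (1 + 0.009042)^12 = 1.114062
EAR = 1.114062 - 1 = 0.114062

0.114062


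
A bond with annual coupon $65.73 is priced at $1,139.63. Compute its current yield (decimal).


Formula: Current yield = annual coupon / price
Substituting: CY = $65.73 / $1,139.63
CY = 0.057677

0.057677


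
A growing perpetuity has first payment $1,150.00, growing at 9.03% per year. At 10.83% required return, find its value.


Formula: PV = C / (r - g)
Spread: r - g = 0.1083 - 0.0903 = 0.018
Substituting: PV = $1,150.00 / 0.018
PV = $63,888.89

$63,888.89


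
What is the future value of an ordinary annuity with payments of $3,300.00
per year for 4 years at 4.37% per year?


Formula: FV = PMT * ((1+r)^n - 1) / r
Growth factor: (1 + 0.0437)^4 = 1.186596
Numerator: 1.186596 - 1 = 0.186596
FV = $3,300.00 * 0.186596 / 0.0437 = $14,090.74

$14,090.74


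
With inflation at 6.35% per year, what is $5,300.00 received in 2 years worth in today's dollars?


Formula: Real value = nominal / (1 + inflation)^years
Price level: (1 + 0.0635)^2 = 1.131032
Real value = $5,300.00 / 1.131032 = $4,685.98

$4,685.98


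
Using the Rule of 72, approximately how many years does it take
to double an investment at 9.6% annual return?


Formula: Years ≈ 72 / r
Substituting: Years ≈ 72 / 9.6
Years ≈ 7.5

7.5 years


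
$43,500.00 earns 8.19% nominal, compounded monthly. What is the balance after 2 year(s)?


Formula: FV = P * (1 + r/m)^(m*t)
Period rate: r/m = 0.0819 / 12 = 0.006825
Total periods: m*t = 12 * 2 = 24
Growth factor: (1 + 0.006825)^24 = 1.177323
FV = $43,500.00 * 1.177323 = $51,213.57

$51,213.57


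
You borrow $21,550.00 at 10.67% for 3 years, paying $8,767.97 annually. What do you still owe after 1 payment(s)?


Formula: Balance = PV*(1+r)^k - PMT*((1+r)^k - 1)/r
Growth: (1 + 0.1067)^1 = 1.1067
Accumulated factor: ((1+r)^k - 1)/r = 1.0
Balance = $21,550.00 * 1.1067 - $8,767.97 * 1.0
Balance = $15,081.42

$15,081.42


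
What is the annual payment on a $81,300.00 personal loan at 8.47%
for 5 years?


Formula: PMT = PV * r / (1 - (1+r)^(-n))
Denominator: 1 - (1 + 0.0847)^(-5) = 0.334034
Numerator: $81,300.00 * 0.0847 = 6886.11
PMT = 6886.11 / 0.334034 = $20,614.97

$20,614.97


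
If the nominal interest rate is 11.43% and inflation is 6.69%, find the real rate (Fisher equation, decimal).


Formula: (1 + r_real) = (1 + r_nom) / (1 + inflation)
Substituting: (1 + r_real) = 1.1143 / 1.0669
(1 + r_real) = 1.044428
r_real = 1.044428 - 1 = 0.044428

0.044428


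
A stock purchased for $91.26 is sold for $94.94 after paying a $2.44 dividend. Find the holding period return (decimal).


Formula: HPR = (P1 - P0 + D) / P0
Gain: $94.94 - $91.26 + $2.44 = $6.12
HPR = $6.12 / $91.26 = 0.0671

0.0671


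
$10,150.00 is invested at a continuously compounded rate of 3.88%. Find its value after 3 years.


Formula: FV = P * e^(r*t)
Exponent: r*t = 0.0388 * 3 = 0.1164
e^(0.1164) = 1.123445
FV = $10,150.00 * 1.123445 = $11,402.97

$11,402.97


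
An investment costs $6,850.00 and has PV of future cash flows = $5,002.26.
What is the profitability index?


Formula: PI = PV(cash flows) / initial investment
Substituting: PI = $5,002.26 / $6,850.00
PI = 0.7303

0.7303


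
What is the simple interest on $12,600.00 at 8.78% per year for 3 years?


Formula: I = P * r * t
Substituting: I = $12,600.00 * 0.0878 * 3
Step: I = $12,600.00 * 0.2634
I = $3,318.84

$3,318.84


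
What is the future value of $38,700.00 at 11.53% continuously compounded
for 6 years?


Formula: FV = P * e^(r*t)
Exponent: r*t = 0.1153 * 6 = 0.6918
e^(0.6918) = 1.997307
FV = $38,700.00 * 1.997307 = $77,295.80

$77,295.80


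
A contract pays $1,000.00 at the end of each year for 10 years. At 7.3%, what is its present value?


Formula: PV = PMT * (1 - (1+r)^(-n)) / r
Discount factor: (1 + 0.073)^(-10) = 0.494314
Bracket: 1 - 0.494314 = 0.505686
PV = $1,000.00 * 0.505686 / 0.073 = $6,927.21

$6,927.21


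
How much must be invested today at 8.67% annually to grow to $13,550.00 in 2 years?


Formula: PV = FV / (1 + r)^n
Substituting: PV = $13,550.00 / (1 + 0.0867)^2
Discount factor: (1.0867)^2 = 1.180917
PV = $13,550.00 / 1.180917 = $11,474.14

$11,474.14


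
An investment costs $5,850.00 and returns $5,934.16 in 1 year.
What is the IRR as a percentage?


Formula: IRR = C1/C0 - 1
Substituting: IRR = $5,934.16 / $5,850.00 - 1
Ratio: 1.014386 - 1 = 0.014386
IRR = 1.4386%

1.4386%


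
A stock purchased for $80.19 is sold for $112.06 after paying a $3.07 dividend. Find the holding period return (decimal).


Formula: HPR = (P1 - P0 + D) / P0
Gain: $112.06 - $80.19 + $3.07 = $34.94
HPR = $34.94 / $80.19 = 0.4357

0.4357


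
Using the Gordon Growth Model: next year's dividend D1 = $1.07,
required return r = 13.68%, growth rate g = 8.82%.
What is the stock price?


Formula: P = D1 / (r - g)
Spread: r - g = 0.1368 - 0.0882 = 0.0486
Substituting: P = $1.07 / 0.0486
P = $22.02

$22.02


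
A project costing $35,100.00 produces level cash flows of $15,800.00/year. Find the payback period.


Formula: Payback = investment / annual cash flow
Substituting: Payback = $35,100.00 / $15,800.00
Payback = 2.2215 years

2.2215 years


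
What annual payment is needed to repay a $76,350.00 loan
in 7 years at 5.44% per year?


Formula: PMT = PV * r / (1 - (1+r)^(-n))
Denominator: 1 - (1 + 0.0544)^(-7) = 0.30982
Numerator: $76,350.00 * 0.0544 = 4153.44
PMT = 4153.44 / 0.30982 = $13,405.97

$13,405.97


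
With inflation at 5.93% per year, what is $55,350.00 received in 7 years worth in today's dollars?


Formula: Real value = nominal / (1 + inflation)^years
Price level: (1 + 0.0593)^7 = 1.496693
Real value = $55,350.00 / 1.496693 = $36,981.53

$36,981.53


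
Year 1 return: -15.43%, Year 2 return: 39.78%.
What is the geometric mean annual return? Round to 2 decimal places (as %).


Formula: Geometric mean = ((1+r1)*(1+r2))^(1/2) - 1
Product: (1 + -0.1543) * (1 + 0.3978) = 0.8457 * 1.3978 = 1.182119
Square root: 1.182119^0.5 = 1.087253
Geometric mean = 1.087253 - 1 = 0.087253
As percentage: 8.73%

8.73%


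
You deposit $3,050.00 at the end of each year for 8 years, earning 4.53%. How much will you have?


Formula: FV = PMT * ((1+r)^n - 1) / r
Growth factor: (1 + 0.0453)^8 = 1.42537
Numerator: 1.42537 - 1 = 0.42537
FV = $3,050.00 * 0.42537 / 0.0453 = $28,639.70

$28,639.70


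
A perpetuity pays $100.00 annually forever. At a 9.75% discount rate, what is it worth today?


Formula: PV = C / r
Substituting: PV = $100.00 / 0.0975
PV = $1,025.64

$1,025.64


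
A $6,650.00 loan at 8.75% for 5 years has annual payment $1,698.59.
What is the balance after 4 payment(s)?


Formula: Balance = PV*(1+r)^k - PMT*((1+r)^k - 1)/r
Growth: (1 + 0.0875)^4 = 1.398676
Accumulated factor: ((1+r)^k - 1)/r = 4.556295
Balance = $6,650.00 * 1.398676 - $1,698.59 * 4.556295
Balance = $1,561.92

$1,561.92


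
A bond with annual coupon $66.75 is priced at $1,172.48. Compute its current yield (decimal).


Formula: Current yield = annual coupon / price
Substituting: CY = $66.75 / $1,172.48
CY = 0.056931

0.056931


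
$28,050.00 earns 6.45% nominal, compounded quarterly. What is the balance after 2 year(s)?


Formula: FV = P * (1 + r/m)^(m*t)
Period rate: r/m = 0.0645 / 4 = 0.016125
Total periods: m*t = 4 * 2 = 8
Growth factor: (1 + 0.016125)^8 = 1.13652
FV = $28,050.00 * 1.13652 = $31,879.39

$31,879.39


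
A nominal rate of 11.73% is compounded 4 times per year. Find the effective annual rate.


Formula: EAR = (1 + r/m)^m - 1
Period rate: r/m = 0.1173 / 4 = 0.029325
Compounding: (1 + 0.029325)^4 = 1.122561
EAR = 1.122561 - 1 = 0.122561

0.122561


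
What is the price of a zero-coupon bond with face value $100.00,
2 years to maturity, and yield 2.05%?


Formula: Price = FV / (1 + r)^n
Substituting: Price = $100.00 / (1 + 0.0205)^2
Discount factor: (1.0205)^2 = 1.04142
Price = $100.00 / 1.04142 = $96.02

$96.02


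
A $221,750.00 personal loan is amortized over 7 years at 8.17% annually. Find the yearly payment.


Formula: PMT = PV * r / (1 - (1+r)^(-n))
Denominator: 1 - (1 + 0.0817)^(-7) = 0.422899
Numerator: $221,750.00 * 0.0817 = 18116.975
PMT = 18116.975 / 0.422899 = $42,840.01

$42,840.01


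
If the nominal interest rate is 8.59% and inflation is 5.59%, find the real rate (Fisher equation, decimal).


Formula: (1 + r_real) = (1 + r_nom) / (1 + inflation)
Substituting: (1 + r_real) = 1.0859 / 1.0559
(1 + r_real) = 1.028412
r_real = 1.028412 - 1 = 0.028412

0.028412


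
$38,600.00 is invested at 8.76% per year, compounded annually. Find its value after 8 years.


Formula: FV = P * (1 + r)^n
Substituting: FV = $38,600.00 * (1 + 0.0876)^8
Growth factor: (1.0876)^8 = 1.957734
FV = $38,600.00 * 1.957734 = $75,568.52

$75,568.52


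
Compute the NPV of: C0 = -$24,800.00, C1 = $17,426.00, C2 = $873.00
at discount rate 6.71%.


Formula: NPV = C0 + C1/(1+r) + C2/(1+r)^2
Discount C1: $17,426.00 / (1 + 0.0671) = $16,330.24
Discount C2: $873.00 / (1 + 0.0671)^2 = $766.66
NPV = -$24,800.00 + $16,330.24 + $766.66 = -$7,703.10

-$7,703.10


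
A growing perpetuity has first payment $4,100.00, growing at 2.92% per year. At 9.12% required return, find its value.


Formula: PV = C / (r - g)
Spread: r - g = 0.0912 - 0.0292 = 0.062
Substituting: PV = $4,100.00 / 0.062
PV = $66,129.03

$66,129.03


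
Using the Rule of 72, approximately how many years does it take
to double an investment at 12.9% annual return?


Formula: Years ≈ 72 / r
Substituting: Years ≈ 72 / 12.9
Years ≈ 5.6

5.6 years


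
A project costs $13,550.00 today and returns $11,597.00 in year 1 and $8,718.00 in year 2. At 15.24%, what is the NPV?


Formula: NPV = C0 + C1/(1+r) + C2/(1+r)^2
Discount C1: $11,597.00 / (1 + 0.1524) = $10,063.35
Discount C2: $8,718.00 / (1 + 0.1524)^2 = $6,564.63
NPV = -$13,550.00 + $10,063.35 + $6,564.63 = $3,077.98

$3,077.98


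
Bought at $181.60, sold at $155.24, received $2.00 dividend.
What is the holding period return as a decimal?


Formula: HPR = (P1 - P0 + D) / P0
Gain: $155.24 - $181.60 + $2.00 = -$24.36
HPR = -$24.36 / $181.60 = -0.1341

-0.1341


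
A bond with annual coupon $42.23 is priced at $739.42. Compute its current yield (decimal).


Formula: Current yield = annual coupon / price
Substituting: CY = $42.23 / $739.42
CY = 0.057112

0.057112


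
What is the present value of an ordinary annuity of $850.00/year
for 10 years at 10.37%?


Formula: PV = PMT * (1 - (1+r)^(-n)) / r
Discount factor: (1 + 0.1037)^(-10) = 0.372812
Bracket: 1 - 0.372812 = 0.627188
PV = $850.00 * 0.627188 / 0.1037 = $5,140.89

$5,140.89


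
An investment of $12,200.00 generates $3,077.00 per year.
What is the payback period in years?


Formula: Payback = investment / annual cash flow
Substituting: Payback = $12,200.00 / $3,077.00
Payback = 3.9649 years

3.9649 years


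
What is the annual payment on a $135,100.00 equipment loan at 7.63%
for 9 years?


Formula: PMT = PV * r / (1 - (1+r)^(-n))
Denominator: 1 - (1 + 0.0763)^(-9) = 0.484059
Numerator: $135,100.00 * 0.0763 = 10308.13
PMT = 10308.13 / 0.484059 = $21,295.19

$21,295.19


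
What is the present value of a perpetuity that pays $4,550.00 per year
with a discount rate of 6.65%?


Formula: PV = C / r
Substituting: PV = $4,550.00 / 0.0665
PV = $68,421.05

$68,421.05


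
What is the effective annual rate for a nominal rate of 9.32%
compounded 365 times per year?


Formula: EAR = (1 + r/m)^m - 1
Period rate: r/m = 0.0932 / 365 = 0.000255
Compounding: (1 + 0.000255)^365 = 1.097668
EAR = 1.097668 - 1 = 0.097668

0.097668


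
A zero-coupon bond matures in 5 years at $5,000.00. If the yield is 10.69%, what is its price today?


Formula: Price = FV / (1 + r)^n
Substituting: Price = $5,000.00 / (1 + 0.1069)^5
Discount factor: (1.1069)^5 = 1.661659
Price = $5,000.00 / 1.661659 = $3,009.04

$3,009.04


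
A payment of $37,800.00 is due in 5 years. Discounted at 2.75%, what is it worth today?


Formula: PV = FV / (1 + r)^n
Substituting: PV = $37,800.00 / (1 + 0.0275)^5
Discount factor: (1.0275)^5 = 1.145273
PV = $37,800.00 / 1.145273 = $33,005.22

$33,005.22


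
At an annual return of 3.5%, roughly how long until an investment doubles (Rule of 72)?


Formula: Years ≈ 72 / r
Substituting: Years ≈ 72 / 3.5
Years ≈ 20.6

20.6 years


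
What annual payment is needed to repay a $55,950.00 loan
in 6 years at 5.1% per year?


Formula: PMT = PV * r / (1 - (1+r)^(-n))
Denominator: 1 - (1 + 0.051)^(-6) = 0.258035
Numerator: $55,950.00 * 0.051 = 2853.45
PMT = 2853.45 / 0.258035 = $11,058.40

$11,058.40


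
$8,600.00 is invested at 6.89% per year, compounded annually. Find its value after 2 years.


Formula: FV = P * (1 + r)^n
Substituting: FV = $8,600.00 * (1 + 0.0689)^2
Growth factor: (1.0689)^2 = 1.142547
FV = $8,600.00 * 1.142547 = $9,825.91

$9,825.91


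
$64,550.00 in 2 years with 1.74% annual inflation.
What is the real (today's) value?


Formula: Real value = nominal / (1 + inflation)^years
Price level: (1 + 0.0174)^2 = 1.035103
Real value = $64,550.00 / 1.035103 = $62,360.96

$62,360.96


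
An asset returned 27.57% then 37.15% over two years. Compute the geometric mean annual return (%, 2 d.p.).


Formula: Geometric mean = ((1+r1)*(1+r2))^(1/2) - 1
Product: (1 + 0.2757) * (1 + 0.3715) = 1.2757 * 1.3715 = 1.749623
Square root: 1.749623^0.5 = 1.322733
Geometric mean = 1.322733 - 1 = 0.322733
As percentage: 32.27%

32.27%


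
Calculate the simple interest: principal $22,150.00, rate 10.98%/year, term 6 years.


Formula: I = P * r * t
Substituting: I = $22,150.00 * 0.1098 * 6
Step: I = $22,150.00 * 0.6588
I = $14,592.42

$14,592.42


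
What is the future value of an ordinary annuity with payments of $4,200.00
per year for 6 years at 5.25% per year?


Formula: FV = PMT * ((1+r)^n - 1) / r
Growth factor: (1 + 0.0525)^6 = 1.359354
Numerator: 1.359354 - 1 = 0.359354
FV = $4,200.00 * 0.359354 / 0.0525 = $28,748.33

$28,748.33


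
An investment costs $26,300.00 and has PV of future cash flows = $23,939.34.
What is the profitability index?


Formula: PI = PV(cash flows) / initial investment
Substituting: PI = $23,939.34 / $26,300.00
PI = 0.9102

0.9102


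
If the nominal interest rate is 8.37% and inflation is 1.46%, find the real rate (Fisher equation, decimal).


Formula: (1 + r_real) = (1 + r_nom) / (1 + inflation)
Substituting: (1 + r_real) = 1.0837 / 1.0146
(1 + r_real) = 1.068106
r_real = 1.068106 - 1 = 0.068106

0.068106


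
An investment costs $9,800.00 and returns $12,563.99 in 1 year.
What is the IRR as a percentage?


Formula: IRR = C1/C0 - 1
Substituting: IRR = $12,563.99 / $9,800.00 - 1
Ratio: 1.28204 - 1 = 0.28204
IRR = 28.204%

28.204%


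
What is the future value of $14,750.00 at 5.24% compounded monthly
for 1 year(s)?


Formula: FV = P * (1 + r/m)^(m*t)
Period rate: r/m = 0.0524 / 12 = 0.004367
Total periods: m*t = 12 * 1 = 12
Growth factor: (1 + 0.004367)^12 = 1.053677
FV = $14,750.00 * 1.053677 = $15,541.74

$15,541.74


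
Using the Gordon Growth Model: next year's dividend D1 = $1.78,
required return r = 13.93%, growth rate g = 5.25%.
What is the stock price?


Formula: P = D1 / (r - g)
Spread: r - g = 0.1393 - 0.0525 = 0.0868
Substituting: P = $1.78 / 0.0868
P = $20.51

$20.51


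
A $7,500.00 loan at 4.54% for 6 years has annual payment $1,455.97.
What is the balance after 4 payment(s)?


Formula: Balance = PV*(1+r)^k - PMT*((1+r)^k - 1)/r
Growth: (1 + 0.0454)^4 = 1.194346
Accumulated factor: ((1+r)^k - 1)/r = 4.280738
Balance = $7,500.00 * 1.194346 - $1,455.97 * 4.280738
Balance = $2,724.96

$2,724.96


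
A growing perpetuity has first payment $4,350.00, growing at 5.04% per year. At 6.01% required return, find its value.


Formula: PV = C / (r - g)
Spread: r - g = 0.0601 - 0.0504 = 0.0097
Substituting: PV = $4,350.00 / 0.0097
PV = $448,453.61

$448,453.61


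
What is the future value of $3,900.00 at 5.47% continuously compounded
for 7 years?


Formula: FV = P * e^(r*t)
Exponent: r*t = 0.0547 * 7 = 0.3829
e^(0.3829) = 1.466531
FV = $3,900.00 * 1.466531 = $5,719.47

$5,719.47


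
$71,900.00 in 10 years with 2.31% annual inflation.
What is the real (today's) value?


Formula: Real value = nominal / (1 + inflation)^years
Price level: (1 + 0.0231)^10 = 1.256553
Real value = $71,900.00 / 1.256553 = $57,220.03

$57,220.03


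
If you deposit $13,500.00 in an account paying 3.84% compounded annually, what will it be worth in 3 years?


Formula: FV = P * (1 + r)^n
Substituting: FV = $13,500.00 * (1 + 0.0384)^3
Growth factor: (1.0384)^3 = 1.11968
FV = $13,500.00 * 1.11968 = $15,115.68

$15,115.68


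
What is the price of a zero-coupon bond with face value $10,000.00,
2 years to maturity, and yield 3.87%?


Formula: Price = FV / (1 + r)^n
Substituting: Price = $10,000.00 / (1 + 0.0387)^2
Discount factor: (1.0387)^2 = 1.078898
Price = $10,000.00 / 1.078898 = $9,268.72

$9,268.72


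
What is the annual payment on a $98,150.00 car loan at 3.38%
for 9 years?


Formula: PMT = PV * r / (1 - (1+r)^(-n))
Denominator: 1 - (1 + 0.0338)^(-9) = 0.258568
Numerator: $98,150.00 * 0.0338 = 3317.47
PMT = 3317.47 / 0.258568 = $12,830.16

$12,830.16


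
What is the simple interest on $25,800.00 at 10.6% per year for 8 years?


Formula: I = P * r * t
Substituting: I = $25,800.00 * 0.106 * 8
Step: I = $25,800.00 * 0.848
I = $21,878.40

$21,878.40


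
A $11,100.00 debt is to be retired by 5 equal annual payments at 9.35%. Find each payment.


Formula: PMT = PV * r / (1 - (1+r)^(-n))
Denominator: 1 - (1 + 0.0935)^(-5) = 0.360404
Numerator: $11,100.00 * 0.0935 = 1037.85
PMT = 1037.85 / 0.360404 = $2,879.69

$2,879.69


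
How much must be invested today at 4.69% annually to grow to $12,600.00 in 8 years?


Formula: PV = FV / (1 + r)^n
Substituting: PV = $12,600.00 / (1 + 0.0469)^8
Discount factor: (1.0469)^8 = 1.442918
PV = $12,600.00 / 1.442918 = $8,732.31

$8,732.31


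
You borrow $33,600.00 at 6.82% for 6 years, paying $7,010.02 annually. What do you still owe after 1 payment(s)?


Formula: Balance = PV*(1+r)^k - PMT*((1+r)^k - 1)/r
Growth: (1 + 0.0682)^1 = 1.0682
Accumulated factor: ((1+r)^k - 1)/r = 1.0
Balance = $33,600.00 * 1.0682 - $7,010.02 * 1.0
Balance = $28,881.50

$28,881.50


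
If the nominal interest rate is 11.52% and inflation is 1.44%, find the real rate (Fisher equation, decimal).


Formula: (1 + r_real) = (1 + r_nom) / (1 + inflation)
Substituting: (1 + r_real) = 1.1152 / 1.0144
(1 + r_real) = 1.099369
r_real = 1.099369 - 1 = 0.099369

0.099369


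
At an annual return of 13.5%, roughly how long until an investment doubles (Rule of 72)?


Formula: Years ≈ 72 / r
Substituting: Years ≈ 72 / 13.5
Years ≈ 5.3

5.3 years


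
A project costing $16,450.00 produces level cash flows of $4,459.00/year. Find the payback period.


Formula: Payback = investment / annual cash flow
Substituting: Payback = $16,450.00 / $4,459.00
Payback = 3.6892 years

3.6892 years


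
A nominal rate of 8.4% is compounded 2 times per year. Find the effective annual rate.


Formula: EAR = (1 + r/m)^m - 1
Period rate: r/m = 0.084 / 2 = 0.042
Compounding: (1 + 0.042)^2 = 1.085764
EAR = 1.085764 - 1 = 0.085764

0.085764


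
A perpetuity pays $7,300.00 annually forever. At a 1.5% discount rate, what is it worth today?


Formula: PV = C / r
Substituting: PV = $7,300.00 / 0.015
PV = $486,666.67

$486,666.67


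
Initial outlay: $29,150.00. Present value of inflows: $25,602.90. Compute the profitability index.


Formula: PI = PV(cash flows) / initial investment
Substituting: PI = $25,602.90 / $29,150.00
PI = 0.8783

0.8783


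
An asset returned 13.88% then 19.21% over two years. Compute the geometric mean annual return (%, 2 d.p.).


Formula: Geometric mean = ((1+r1)*(1+r2))^(1/2) - 1
Product: (1 + 0.1388) * (1 + 0.1921) = 1.1388 * 1.1921 = 1.357563
Square root: 1.357563^0.5 = 1.165145
Geometric mean = 1.165145 - 1 = 0.165145
As percentage: 16.51%

16.51%


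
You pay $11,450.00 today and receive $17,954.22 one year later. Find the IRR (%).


Formula: IRR = C1/C0 - 1
Substituting: IRR = $17,954.22 / $11,450.00 - 1
Ratio: 1.568054 - 1 = 0.568054
IRR = 56.8054%

56.8054%


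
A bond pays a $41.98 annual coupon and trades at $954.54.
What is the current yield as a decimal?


Formula: Current yield = annual coupon / price
Substituting: CY = $41.98 / $954.54
CY = 0.043979

0.043979


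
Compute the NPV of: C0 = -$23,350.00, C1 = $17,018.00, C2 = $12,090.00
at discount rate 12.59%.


Formula: NPV = C0 + C1/(1+r) + C2/(1+r)^2
Discount C1: $17,018.00 / (1 + 0.1259) = $15,115.02
Discount C2: $12,090.00 / (1 + 0.1259)^2 = $9,537.33
NPV = -$23,350.00 + $15,115.02 + $9,537.33 = $1,302.35

$1,302.35


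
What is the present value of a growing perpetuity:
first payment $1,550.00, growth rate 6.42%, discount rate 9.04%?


Formula: PV = C / (r - g)
Spread: r - g = 0.0904 - 0.0642 = 0.0262
Substituting: PV = $1,550.00 / 0.0262
PV = $59,160.31

$59,160.31


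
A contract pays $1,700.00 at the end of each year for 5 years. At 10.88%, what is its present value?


Formula: PV = PMT * (1 - (1+r)^(-n)) / r
Discount factor: (1 + 0.1088)^(-5) = 0.59667
Bracket: 1 - 0.59667 = 0.40333
PV = $1,700.00 * 0.40333 / 0.1088 = $6,302.04

$6,302.04


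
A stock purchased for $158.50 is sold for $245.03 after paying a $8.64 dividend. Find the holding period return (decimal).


Formula: HPR = (P1 - P0 + D) / P0
Gain: $245.03 - $158.50 + $8.64 = $95.17
HPR = $95.17 / $158.50 = 0.6004

0.6004


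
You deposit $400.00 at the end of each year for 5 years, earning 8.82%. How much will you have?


Formula: FV = PMT * ((1+r)^n - 1) / r
Growth factor: (1 + 0.0882)^5 = 1.525962
Numerator: 1.525962 - 1 = 0.525962
FV = $400.00 * 0.525962 / 0.0882 = $2,385.31

$2,385.31


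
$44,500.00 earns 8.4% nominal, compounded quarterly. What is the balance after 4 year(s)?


Formula: FV = P * (1 + r/m)^(m*t)
Period rate: r/m = 0.084 / 4 = 0.021
Total periods: m*t = 4 * 4 = 16
Growth factor: (1 + 0.021)^16 = 1.394479
FV = $44,500.00 * 1.394479 = $62,054.30

$62,054.30


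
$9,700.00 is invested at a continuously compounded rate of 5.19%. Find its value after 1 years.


Formula: FV = P * e^(r*t)
Exponent: r*t = 0.0519 * 1 = 0.0519
e^(0.0519) = 1.05327
FV = $9,700.00 * 1.05327 = $10,216.72

$10,216.72


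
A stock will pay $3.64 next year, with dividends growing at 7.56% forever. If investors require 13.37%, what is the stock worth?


Formula: P = D1 / (r - g)
Spread: r - g = 0.1337 - 0.0756 = 0.0581
Substituting: P = $3.64 / 0.0581
P = $62.65

$62.65


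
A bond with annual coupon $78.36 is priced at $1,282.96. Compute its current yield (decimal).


Formula: Current yield = annual coupon / price
Substituting: CY = $78.36 / $1,282.96
CY = 0.061078

0.061078


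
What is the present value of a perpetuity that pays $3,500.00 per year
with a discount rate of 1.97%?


Formula: PV = C / r
Substituting: PV = $3,500.00 / 0.0197
PV = $177,664.97

$177,664.97


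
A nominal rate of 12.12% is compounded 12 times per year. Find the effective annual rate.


Formula: EAR = (1 + r/m)^m - 1
Period rate: r/m = 0.1212 / 12 = 0.0101
Compounding: (1 + 0.0101)^12 = 1.128165
EAR = 1.128165 - 1 = 0.128165

0.128165


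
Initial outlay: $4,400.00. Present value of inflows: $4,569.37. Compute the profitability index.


Formula: PI = PV(cash flows) / initial investment
Substituting: PI = $4,569.37 / $4,400.00
PI = 1.0385

1.0385


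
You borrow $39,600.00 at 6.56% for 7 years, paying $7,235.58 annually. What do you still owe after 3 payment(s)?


Formula: Balance = PV*(1+r)^k - PMT*((1+r)^k - 1)/r
Growth: (1 + 0.0656)^3 = 1.209992
Accumulated factor: ((1+r)^k - 1)/r = 3.201103
Balance = $39,600.00 * 1.209992 - $7,235.58 * 3.201103
Balance = $24,753.86

$24,753.86


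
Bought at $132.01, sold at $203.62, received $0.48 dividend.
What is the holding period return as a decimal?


Formula: HPR = (P1 - P0 + D) / P0
Gain: $203.62 - $132.01 + $0.48 = $72.09
HPR = $72.09 / $132.01 = 0.5461

0.5461


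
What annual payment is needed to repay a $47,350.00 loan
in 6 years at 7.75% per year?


Formula: PMT = PV * r / (1 - (1+r)^(-n))
Denominator: 1 - (1 + 0.0775)^(-6) = 0.361007
Numerator: $47,350.00 * 0.0775 = 3669.625
PMT = 3669.625 / 0.361007 = $10,164.98

$10,164.98


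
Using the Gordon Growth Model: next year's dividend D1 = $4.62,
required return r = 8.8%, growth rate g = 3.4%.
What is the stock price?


Formula: P = D1 / (r - g)
Spread: r - g = 0.088 - 0.034 = 0.054
Substituting: P = $4.62 / 0.054
P = $85.56

$85.56


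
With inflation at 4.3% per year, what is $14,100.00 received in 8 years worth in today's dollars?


Formula: Real value = nominal / (1 + inflation)^years
Price level: (1 + 0.043)^8 = 1.400472
Real value = $14,100.00 / 1.400472 = $10,068.03

$10,068.03


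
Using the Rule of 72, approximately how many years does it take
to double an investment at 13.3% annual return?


Formula: Years ≈ 72 / r
Substituting: Years ≈ 72 / 13.3
Years ≈ 5.4

5.4 years


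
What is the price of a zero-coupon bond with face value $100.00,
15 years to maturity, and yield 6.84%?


Formula: Price = FV / (1 + r)^n
Substituting: Price = $100.00 / (1 + 0.0684)^15
Discount factor: (1.0684)^15 = 2.69779
Price = $100.00 / 2.69779 = $37.07

$37.07


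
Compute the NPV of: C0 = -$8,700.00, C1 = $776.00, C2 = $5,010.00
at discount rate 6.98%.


Formula: NPV = C0 + C1/(1+r) + C2/(1+r)^2
Discount C1: $776.00 / (1 + 0.0698) = $725.37
Discount C2: $5,010.00 / (1 + 0.0698)^2 = $4,377.56
NPV = -$8,700.00 + $725.37 + $4,377.56 = -$3,597.07

-$3,597.07


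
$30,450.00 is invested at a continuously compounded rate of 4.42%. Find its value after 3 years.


Formula: FV = P * e^(r*t)
Exponent: r*t = 0.0442 * 3 = 0.1326
e^(0.1326) = 1.141793
FV = $30,450.00 * 1.141793 = $34,767.60

$34,767.60


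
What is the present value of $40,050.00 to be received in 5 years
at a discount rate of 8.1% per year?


Formula: PV = FV / (1 + r)^n
Substituting: PV = $40,050.00 / (1 + 0.081)^5
Discount factor: (1.081)^5 = 1.476143
PV = $40,050.00 / 1.476143 = $27,131.52

$27,131.52


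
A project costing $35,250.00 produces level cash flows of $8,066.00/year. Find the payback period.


Formula: Payback = investment / annual cash flow
Substituting: Payback = $35,250.00 / $8,066.00
Payback = 4.3702 years

4.3702 years


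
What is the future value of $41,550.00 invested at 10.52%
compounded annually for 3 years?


Formula: FV = P * (1 + r)^n
Substituting: FV = $41,550.00 * (1 + 0.1052)^3
Growth factor: (1.1052)^3 = 1.349965
FV = $41,550.00 * 1.349965 = $56,091.06

$56,091.06


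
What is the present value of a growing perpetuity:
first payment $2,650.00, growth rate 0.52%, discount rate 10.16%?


Formula: PV = C / (r - g)
Spread: r - g = 0.1016 - 0.0052 = 0.0964
Substituting: PV = $2,650.00 / 0.0964
PV = $27,489.63

$27,489.63


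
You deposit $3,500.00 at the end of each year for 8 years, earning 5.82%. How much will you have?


Formula: FV = PMT * ((1+r)^n - 1) / r
Growth factor: (1 + 0.0582)^8 = 1.572324
Numerator: 1.572324 - 1 = 0.572324
FV = $3,500.00 * 0.572324 / 0.0582 = $34,418.11

$34,418.11


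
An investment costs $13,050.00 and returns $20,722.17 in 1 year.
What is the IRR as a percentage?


Formula: IRR = C1/C0 - 1
Substituting: IRR = $20,722.17 / $13,050.00 - 1
Ratio: 1.587906 - 1 = 0.587906
IRR = 58.7906%

58.7906%


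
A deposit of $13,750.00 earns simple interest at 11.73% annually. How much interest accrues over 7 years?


Formula: I = P * r * t
Substituting: I = $13,750.00 * 0.1173 * 7
Step: I = $13,750.00 * 0.8211
I = $11,290.13

$11,290.13


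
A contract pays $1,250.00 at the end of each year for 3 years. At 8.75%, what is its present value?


Formula: PV = PMT * (1 - (1+r)^(-n)) / r
Discount factor: (1 + 0.0875)^(-3) = 0.777521
Bracket: 1 - 0.777521 = 0.222479
PV = $1,250.00 * 0.222479 / 0.0875 = $3,178.27

$3,178.27


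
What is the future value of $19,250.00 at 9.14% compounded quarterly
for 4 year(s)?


Formula: FV = P * (1 + r/m)^(m*t)
Period rate: r/m = 0.0914 / 4 = 0.02285
Total periods: m*t = 4 * 4 = 16
Growth factor: (1 + 0.02285)^16 = 1.43546
FV = $19,250.00 * 1.43546 = $27,632.61

$27,632.61


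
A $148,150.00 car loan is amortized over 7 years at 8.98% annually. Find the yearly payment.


Formula: PMT = PV * r / (1 - (1+r)^(-n))
Denominator: 1 - (1 + 0.0898)^(-7) = 0.452263
Numerator: $148,150.00 * 0.0898 = 13303.87
PMT = 13303.87 / 0.452263 = $29,416.25

$29,416.25


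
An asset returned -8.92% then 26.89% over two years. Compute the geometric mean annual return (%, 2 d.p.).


Formula: Geometric mean = ((1+r1)*(1+r2))^(1/2) - 1
Product: (1 + -0.0892) * (1 + 0.2689) = 0.9108 * 1.2689 = 1.155714
Square root: 1.155714^0.5 = 1.075041
Geometric mean = 1.075041 - 1 = 0.075041
As percentage: 7.50%

7.50%


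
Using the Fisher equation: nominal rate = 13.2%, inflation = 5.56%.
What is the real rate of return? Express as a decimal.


Formula: (1 + r_real) = (1 + r_nom) / (1 + inflation)
Substituting: (1 + r_real) = 1.132 / 1.0556
(1 + r_real) = 1.072376
r_real = 1.072376 - 1 = 0.072376

0.072376


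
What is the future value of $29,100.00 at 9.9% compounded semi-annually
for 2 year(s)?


Formula: FV = P * (1 + r/m)^(m*t)
Period rate: r/m = 0.099 / 2 = 0.0495
Total periods: m*t = 2 * 2 = 4
Growth factor: (1 + 0.0495)^4 = 1.213193
FV = $29,100.00 * 1.213193 = $35,303.91

$35,303.91


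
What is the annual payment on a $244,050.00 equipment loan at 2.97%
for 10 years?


Formula: PMT = PV * r / (1 - (1+r)^(-n))
Denominator: 1 - (1 + 0.0297)^(-10) = 0.253735
Numerator: $244,050.00 * 0.0297 = 7248.285
PMT = 7248.285 / 0.253735 = $28,566.32

$28,566.32


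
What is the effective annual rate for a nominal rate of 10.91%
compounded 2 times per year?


Formula: EAR = (1 + r/m)^m - 1
Period rate: r/m = 0.1091 / 2 = 0.05455
Compounding: (1 + 0.05455)^2 = 1.112076
EAR = 1.112076 - 1 = 0.112076

0.112076


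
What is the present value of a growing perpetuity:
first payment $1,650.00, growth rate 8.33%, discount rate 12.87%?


Formula: PV = C / (r - g)
Spread: r - g = 0.1287 - 0.0833 = 0.0454
Substituting: PV = $1,650.00 / 0.0454
PV = $36,343.61

$36,343.61


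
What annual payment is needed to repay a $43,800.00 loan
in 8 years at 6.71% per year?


Formula: PMT = PV * r / (1 - (1+r)^(-n))
Denominator: 1 - (1 + 0.0671)^(-8) = 0.405216
Numerator: $43,800.00 * 0.0671 = 2938.98
PMT = 2938.98 / 0.405216 = $7,252.87

$7,252.87


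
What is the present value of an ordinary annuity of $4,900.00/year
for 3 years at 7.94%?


Formula: PV = PMT * (1 - (1+r)^(-n)) / r
Discount factor: (1 + 0.0794)^(-3) = 0.795157
Bracket: 1 - 0.795157 = 0.204843
PV = $4,900.00 * 0.204843 / 0.0794 = $12,641.46

$12,641.46


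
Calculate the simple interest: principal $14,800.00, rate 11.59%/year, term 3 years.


Formula: I = P * r * t
Substituting: I = $14,800.00 * 0.1159 * 3
Step: I = $14,800.00 * 0.3477
I = $5,145.96

$5,145.96


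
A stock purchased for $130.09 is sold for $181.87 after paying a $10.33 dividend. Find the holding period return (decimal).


Formula: HPR = (P1 - P0 + D) / P0
Gain: $181.87 - $130.09 + $10.33 = $62.11
HPR = $62.11 / $130.09 = 0.4774

0.4774


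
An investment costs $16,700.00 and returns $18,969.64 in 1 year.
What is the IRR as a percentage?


Formula: IRR = C1/C0 - 1
Substituting: IRR = $18,969.64 / $16,700.00 - 1
Ratio: 1.135907 - 1 = 0.135907
IRR = 13.5907%

13.5907%


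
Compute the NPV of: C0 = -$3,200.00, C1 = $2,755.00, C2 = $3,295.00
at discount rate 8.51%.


Formula: NPV = C0 + C1/(1+r) + C2/(1+r)^2
Discount C1: $2,755.00 / (1 + 0.0851) = $2,538.94
Discount C2: $3,295.00 / (1 + 0.0851)^2 = $2,798.44
NPV = -$3,200.00 + $2,538.94 + $2,798.44 = $2,137.38

$2,137.38


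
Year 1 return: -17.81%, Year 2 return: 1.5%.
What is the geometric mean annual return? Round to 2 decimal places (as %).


Formula: Geometric mean = ((1+r1)*(1+r2))^(1/2) - 1
Product: (1 + -0.1781) * (1 + 0.015) = 0.8219 * 1.015 = 0.834229
Square root: 0.834229^0.5 = 0.913361
Geometric mean = 0.913361 - 1 = -0.086639
As percentage: -8.66%

-8.66%


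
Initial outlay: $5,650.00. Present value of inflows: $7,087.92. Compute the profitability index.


Formula: PI = PV(cash flows) / initial investment
Substituting: PI = $7,087.92 / $5,650.00
PI = 1.2545

1.2545


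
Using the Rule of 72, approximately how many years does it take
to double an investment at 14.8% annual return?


Formula: Years ≈ 72 / r
Substituting: Years ≈ 72 / 14.8
Years ≈ 4.9

4.9 years


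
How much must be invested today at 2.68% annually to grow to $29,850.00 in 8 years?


Formula: PV = FV / (1 + r)^n
Substituting: PV = $29,850.00 / (1 + 0.0268)^8
Discount factor: (1.0268)^8 = 1.235626
PV = $29,850.00 / 1.235626 = $24,157.80

$24,157.80


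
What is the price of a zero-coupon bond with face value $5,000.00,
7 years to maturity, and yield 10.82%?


Formula: Price = FV / (1 + r)^n
Substituting: Price = $5,000.00 / (1 + 0.1082)^7
Discount factor: (1.1082)^7 = 2.052707
Price = $5,000.00 / 2.052707 = $2,435.81

$2,435.81


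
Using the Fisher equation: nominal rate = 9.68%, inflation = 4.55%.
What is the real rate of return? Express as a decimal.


Formula: (1 + r_real) = (1 + r_nom) / (1 + inflation)
Substituting: (1 + r_real) = 1.0968 / 1.0455
(1 + r_real) = 1.049067
r_real = 1.049067 - 1 = 0.049067

0.049067


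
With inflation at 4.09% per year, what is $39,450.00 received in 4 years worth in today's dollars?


Formula: Real value = nominal / (1 + inflation)^years
Price level: (1 + 0.0409)^4 = 1.173913
Real value = $39,450.00 / 1.173913 = $33,605.55

$33,605.55


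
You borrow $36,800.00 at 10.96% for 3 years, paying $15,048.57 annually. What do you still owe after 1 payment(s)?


Formula: Balance = PV*(1+r)^k - PMT*((1+r)^k - 1)/r
Growth: (1 + 0.1096)^1 = 1.1096
Accumulated factor: ((1+r)^k - 1)/r = 1.0
Balance = $36,800.00 * 1.1096 - $15,048.57 * 1.0
Balance = $25,784.71

$25,784.71


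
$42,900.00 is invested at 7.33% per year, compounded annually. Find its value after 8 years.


Formula: FV = P * (1 + r)^n
Substituting: FV = $42,900.00 * (1 + 0.0733)^8
Growth factor: (1.0733)^8 = 1.761039
FV = $42,900.00 * 1.761039 = $75,548.58

$75,548.58


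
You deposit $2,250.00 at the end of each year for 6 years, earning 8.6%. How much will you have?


Formula: FV = PMT * ((1+r)^n - 1) / r
Growth factor: (1 + 0.086)^6 = 1.64051
Numerator: 1.64051 - 1 = 0.64051
FV = $2,250.00 * 0.64051 / 0.086 = $16,757.54

$16,757.54


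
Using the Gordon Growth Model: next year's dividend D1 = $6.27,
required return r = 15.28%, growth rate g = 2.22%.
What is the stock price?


Formula: P = D1 / (r - g)
Spread: r - g = 0.1528 - 0.0222 = 0.1306
Substituting: P = $6.27 / 0.1306
P = $48.01

$48.01


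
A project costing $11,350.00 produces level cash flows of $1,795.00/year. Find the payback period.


Formula: Payback = investment / annual cash flow
Substituting: Payback = $11,350.00 / $1,795.00
Payback = 6.3231 years

6.3231 years


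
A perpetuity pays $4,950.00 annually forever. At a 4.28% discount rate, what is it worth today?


Formula: PV = C / r
Substituting: PV = $4,950.00 / 0.0428
PV = $115,654.21

$115,654.21


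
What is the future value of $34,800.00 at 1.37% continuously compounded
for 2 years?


Formula: FV = P * e^(r*t)
Exponent: r*t = 0.0137 * 2 = 0.0274
e^(0.0274) = 1.027779
FV = $34,800.00 * 1.027779 = $35,766.70

$35,766.70


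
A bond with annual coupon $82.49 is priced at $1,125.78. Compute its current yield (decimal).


Formula: Current yield = annual coupon / price
Substituting: CY = $82.49 / $1,125.78
CY = 0.073274

0.073274


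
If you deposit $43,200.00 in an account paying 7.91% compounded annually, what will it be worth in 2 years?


Formula: FV = P * (1 + r)^n
Substituting: FV = $43,200.00 * (1 + 0.0791)^2
Growth factor: (1.0791)^2 = 1.164457
FV = $43,200.00 * 1.164457 = $50,304.53

$50,304.53


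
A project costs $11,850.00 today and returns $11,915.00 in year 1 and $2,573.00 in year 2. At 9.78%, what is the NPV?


Formula: NPV = C0 + C1/(1+r) + C2/(1+r)^2
Discount C1: $11,915.00 / (1 + 0.0978) = $10,853.53
Discount C2: $2,573.00 / (1 + 0.0978)^2 = $2,134.98
NPV = -$11,850.00 + $10,853.53 + $2,134.98 = $1,138.50

$1,138.50


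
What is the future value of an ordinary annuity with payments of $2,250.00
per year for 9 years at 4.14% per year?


Formula: FV = PMT * ((1+r)^n - 1) / r
Growth factor: (1 + 0.0414)^9 = 1.440649
Numerator: 1.440649 - 1 = 0.440649
FV = $2,250.00 * 0.440649 / 0.0414 = $23,948.31

$23,948.31


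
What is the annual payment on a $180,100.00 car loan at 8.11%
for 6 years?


Formula: PMT = PV * r / (1 - (1+r)^(-n))
Denominator: 1 - (1 + 0.0811)^(-6) = 0.373668
Numerator: $180,100.00 * 0.0811 = 14606.11
PMT = 14606.11 / 0.373668 = $39,088.50

$39,088.50


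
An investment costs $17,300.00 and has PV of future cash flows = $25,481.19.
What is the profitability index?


Formula: PI = PV(cash flows) / initial investment
Substituting: PI = $25,481.19 / $17,300.00
PI = 1.4729

1.4729


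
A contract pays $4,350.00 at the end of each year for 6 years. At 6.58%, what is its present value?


Formula: PV = PMT * (1 - (1+r)^(-n)) / r
Discount factor: (1 + 0.0658)^(-6) = 0.682253
Bracket: 1 - 0.682253 = 0.317747
PV = $4,350.00 * 0.317747 / 0.0658 = $21,006.04

$21,006.04


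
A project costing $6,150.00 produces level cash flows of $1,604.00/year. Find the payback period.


Formula: Payback = investment / annual cash flow
Substituting: Payback = $6,150.00 / $1,604.00
Payback = 3.8342 years

3.8342 years


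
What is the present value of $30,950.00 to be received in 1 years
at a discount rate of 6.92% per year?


Formula: PV = FV / (1 + r)^n
Substituting: PV = $30,950.00 / (1 + 0.0692)^1
Discount factor: (1.0692)^1 = 1.0692
PV = $30,950.00 / 1.0692 = $28,946.88

$28,946.88


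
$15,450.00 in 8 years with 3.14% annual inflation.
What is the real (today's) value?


Formula: Real value = nominal / (1 + inflation)^years
Price level: (1 + 0.0314)^8 = 1.28061
Real value = $15,450.00 / 1.28061 = $12,064.56

$12,064.56


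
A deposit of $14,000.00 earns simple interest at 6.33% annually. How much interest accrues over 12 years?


Formula: I = P * r * t
Substituting: I = $14,000.00 * 0.0633 * 12
Step: I = $14,000.00 * 0.7596
I = $10,634.40

$10,634.40
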